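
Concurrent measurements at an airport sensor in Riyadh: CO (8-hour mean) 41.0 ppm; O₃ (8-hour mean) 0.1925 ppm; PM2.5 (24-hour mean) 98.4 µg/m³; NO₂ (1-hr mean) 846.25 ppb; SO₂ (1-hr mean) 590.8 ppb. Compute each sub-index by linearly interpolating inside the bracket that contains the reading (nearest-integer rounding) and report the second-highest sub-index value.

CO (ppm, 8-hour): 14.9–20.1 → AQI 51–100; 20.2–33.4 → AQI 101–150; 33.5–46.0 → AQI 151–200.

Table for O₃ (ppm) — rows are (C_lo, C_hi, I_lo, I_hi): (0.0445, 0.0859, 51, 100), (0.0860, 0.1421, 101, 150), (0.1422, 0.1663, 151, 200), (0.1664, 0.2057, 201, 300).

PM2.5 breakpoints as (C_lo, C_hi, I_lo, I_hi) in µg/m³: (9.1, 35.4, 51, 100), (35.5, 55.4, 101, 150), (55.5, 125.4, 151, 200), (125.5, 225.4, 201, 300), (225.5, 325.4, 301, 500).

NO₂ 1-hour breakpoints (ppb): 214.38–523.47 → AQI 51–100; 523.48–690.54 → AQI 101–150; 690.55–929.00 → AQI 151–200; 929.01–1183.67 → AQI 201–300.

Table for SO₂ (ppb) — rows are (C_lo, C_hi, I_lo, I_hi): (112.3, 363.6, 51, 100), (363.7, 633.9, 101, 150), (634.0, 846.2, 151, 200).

183

CO 41.0: bracket 33.5–46.0 → index 151–200; slope 49/12.5, offset 7.5.
AQI = 151 + 49/12.5·7.5 ≈ 180.40 ⇒ 180.
O₃: 0.1925 ∈ [0.1664, 0.2057] ↔ index [201, 300].
201 + (0.1925−0.1664)·(300−201)/(0.2057−0.1664) = 201 + 0.0261·99/0.0393 ≈ 266.75, so AQI = 267.
PM2.5: 98.4 ∈ [55.5, 125.4] ↔ index [151, 200].
151 + (98.4−55.5)·(200−151)/(125.4−55.5) = 151 + 42.9·49/69.9 ≈ 181.07, so AQI = 181.
NO₂: 846.25 lies in 690.55–929.00, so I_lo=151, I_hi=200, C_lo=690.55, C_hi=929.00.
(200−151)/(929.00−690.55) × (846.25−690.55) + 151 = 49/238.45 × 155.70 + 151 ≈ 183.00 → 183.
SO₂ 590.8: bracket 363.7–633.9 → index 101–150; slope 49/270.2, offset 227.1.
AQI = 101 + 49/270.2·227.1 ≈ 142.18 ⇒ 142.
Sub-indices: CO→180, O₃→267, PM2.5→181, NO₂→183, SO₂→142. Ranked high→low: 267, 183, 181, 180, 142. Second-highest sub-index = 183.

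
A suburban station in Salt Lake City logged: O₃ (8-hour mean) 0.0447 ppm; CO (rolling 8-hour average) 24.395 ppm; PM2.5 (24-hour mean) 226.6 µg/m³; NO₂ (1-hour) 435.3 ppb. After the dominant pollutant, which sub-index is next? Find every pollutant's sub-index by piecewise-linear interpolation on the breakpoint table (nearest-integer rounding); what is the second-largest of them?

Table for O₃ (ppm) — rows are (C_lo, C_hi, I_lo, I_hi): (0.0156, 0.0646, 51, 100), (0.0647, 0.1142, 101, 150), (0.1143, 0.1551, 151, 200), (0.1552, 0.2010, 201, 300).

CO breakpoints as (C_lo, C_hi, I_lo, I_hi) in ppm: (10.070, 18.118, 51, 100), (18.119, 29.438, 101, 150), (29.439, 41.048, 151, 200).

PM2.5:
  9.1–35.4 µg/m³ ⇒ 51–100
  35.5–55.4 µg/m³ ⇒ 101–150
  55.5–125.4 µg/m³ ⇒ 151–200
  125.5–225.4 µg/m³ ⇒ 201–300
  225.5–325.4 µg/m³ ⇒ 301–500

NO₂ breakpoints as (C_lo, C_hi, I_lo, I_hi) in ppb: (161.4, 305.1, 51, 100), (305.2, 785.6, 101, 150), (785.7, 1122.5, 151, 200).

128

O₃: 0.0447 lies in 0.0156–0.0646, so I_lo=51, I_hi=100, C_lo=0.0156, C_hi=0.0646.
(100−51)/(0.0646−0.0156) × (0.0447−0.0156) + 51 = 49/0.0490 × 0.0291 + 51 ≈ 80.10 → 80.
CO: 24.395 lies in 18.119–29.438, so I_lo=101, I_hi=150, C_lo=18.119, C_hi=29.438.
(150−101)/(29.438−18.119) × (24.395−18.119) + 101 = 49/11.319 × 6.276 + 101 ≈ 128.17 → 128.
PM2.5: 226.6 lies in 225.5–325.4, so I_lo=301, I_hi=500, C_lo=225.5, C_hi=325.4.
(500−301)/(325.4−225.5) × (226.6−225.5) + 301 = 199/99.9 × 1.1 + 301 ≈ 303.19 → 303.
NO₂: 435.3 ∈ [305.2, 785.6] ↔ index [101, 150].
101 + (435.3−305.2)·(150−101)/(785.6−305.2) = 101 + 130.1·49/480.4 ≈ 114.27, so AQI = 114.
Sub-indices: O₃→80, CO→128, PM2.5→303, NO₂→114. Ranked high→low: 303, 128, 114, 80. Second-highest sub-index = 128.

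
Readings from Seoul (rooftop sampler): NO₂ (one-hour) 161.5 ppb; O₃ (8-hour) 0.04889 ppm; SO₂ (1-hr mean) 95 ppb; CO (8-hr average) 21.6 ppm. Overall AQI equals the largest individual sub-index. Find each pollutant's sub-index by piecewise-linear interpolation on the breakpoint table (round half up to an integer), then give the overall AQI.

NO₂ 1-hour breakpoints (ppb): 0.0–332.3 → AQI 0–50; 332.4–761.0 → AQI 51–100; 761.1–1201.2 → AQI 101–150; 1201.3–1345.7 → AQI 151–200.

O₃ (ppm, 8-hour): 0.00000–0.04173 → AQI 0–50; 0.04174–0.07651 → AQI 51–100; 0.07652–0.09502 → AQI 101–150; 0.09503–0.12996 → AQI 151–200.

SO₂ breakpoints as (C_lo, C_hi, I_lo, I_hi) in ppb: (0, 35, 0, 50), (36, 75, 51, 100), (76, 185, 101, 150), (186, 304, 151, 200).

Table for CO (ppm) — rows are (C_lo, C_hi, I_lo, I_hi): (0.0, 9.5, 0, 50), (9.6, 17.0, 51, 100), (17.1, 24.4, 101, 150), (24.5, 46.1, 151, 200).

NO₂: 161.5 ∈ [0.0, 332.3] ↔ index [0, 50].
0 + (161.5−0.0)·(50−0)/(332.3−0.0) = 0 + 161.5·50/332.3 ≈ 24.30, so AQI = 24.
O₃: 0.04889 lies in 0.04174–0.07651, so I_lo=51, I_hi=100, C_lo=0.04174, C_hi=0.07651.
(100−51)/(0.07651−0.04174) × (0.04889−0.04174) + 51 = 49/0.03477 × 0.00715 + 51 ≈ 61.08 → 61.
SO₂: row 76–185 (AQI 101–150). (150−101)·(95−76)/(185−76) + 101 = 49·19/109 + 101 ≈ 109.54 → 110.
CO: 21.6 ∈ [17.1, 24.4] ↔ index [101, 150].
101 + (21.6−17.1)·(150−101)/(24.4−17.1) = 101 + 4.5·49/7.3 ≈ 131.21, so AQI = 131.
Sub-indices: NO₂→24, O₃→61, SO₂→110, CO→131. Overall AQI = max = 131; dominant pollutant is CO.

131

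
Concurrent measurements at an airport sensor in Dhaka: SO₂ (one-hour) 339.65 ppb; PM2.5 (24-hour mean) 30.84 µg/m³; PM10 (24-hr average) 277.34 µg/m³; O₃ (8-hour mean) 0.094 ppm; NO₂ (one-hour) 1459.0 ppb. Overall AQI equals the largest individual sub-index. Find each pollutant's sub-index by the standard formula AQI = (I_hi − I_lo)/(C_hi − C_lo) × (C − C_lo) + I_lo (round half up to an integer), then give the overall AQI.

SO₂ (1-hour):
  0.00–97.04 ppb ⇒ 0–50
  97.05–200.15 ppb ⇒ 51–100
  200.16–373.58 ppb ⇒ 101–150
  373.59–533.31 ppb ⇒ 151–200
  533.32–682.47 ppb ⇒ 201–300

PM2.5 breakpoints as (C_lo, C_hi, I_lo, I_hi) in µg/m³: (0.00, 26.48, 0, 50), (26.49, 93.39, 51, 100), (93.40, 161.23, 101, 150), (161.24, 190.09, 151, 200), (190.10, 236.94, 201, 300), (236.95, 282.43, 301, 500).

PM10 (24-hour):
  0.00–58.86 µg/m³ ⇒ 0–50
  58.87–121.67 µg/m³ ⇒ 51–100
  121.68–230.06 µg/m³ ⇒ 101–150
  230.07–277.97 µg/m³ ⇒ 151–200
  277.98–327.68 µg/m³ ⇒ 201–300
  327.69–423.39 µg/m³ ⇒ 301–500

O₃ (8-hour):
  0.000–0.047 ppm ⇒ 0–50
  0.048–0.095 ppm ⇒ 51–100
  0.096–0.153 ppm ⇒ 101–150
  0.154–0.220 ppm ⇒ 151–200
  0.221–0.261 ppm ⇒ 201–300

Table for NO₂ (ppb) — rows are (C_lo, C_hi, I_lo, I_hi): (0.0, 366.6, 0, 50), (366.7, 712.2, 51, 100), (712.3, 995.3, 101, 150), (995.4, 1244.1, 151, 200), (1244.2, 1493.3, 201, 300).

286

SO₂: 339.65 ∈ [200.16, 373.58] ↔ index [101, 150].
101 + (339.65−200.16)·(150−101)/(373.58−200.16) = 101 + 139.49·49/173.42 ≈ 140.41, so AQI = 140.
PM2.5 30.84: bracket 26.49–93.39 → index 51–100; slope 49/66.90, offset 4.35.
AQI = 51 + 49/66.90·4.35 ≈ 54.19 ⇒ 54.
PM10: 277.34 lies in 230.07–277.97, so I_lo=151, I_hi=200, C_lo=230.07, C_hi=277.97.
(200−151)/(277.97−230.07) × (277.34−230.07) + 151 = 49/47.90 × 47.27 + 151 ≈ 199.36 → 199.
O₃: 0.094 ∈ [0.048, 0.095] ↔ index [51, 100].
51 + (0.094−0.048)·(100−51)/(0.095−0.048) = 51 + 0.046·49/0.047 ≈ 98.96, so AQI = 99.
NO₂: row 1244.2–1493.3 (AQI 201–300). (300−201)·(1459.0−1244.2)/(1493.3−1244.2) + 201 = 99·214.8/249.1 + 201 ≈ 286.37 → 286.
Sub-indices: SO₂→140, PM2.5→54, PM10→199, O₃→99, NO₂→286. Overall AQI = max = 286; dominant pollutant is NO₂.
AQI 286: Very Unhealthy.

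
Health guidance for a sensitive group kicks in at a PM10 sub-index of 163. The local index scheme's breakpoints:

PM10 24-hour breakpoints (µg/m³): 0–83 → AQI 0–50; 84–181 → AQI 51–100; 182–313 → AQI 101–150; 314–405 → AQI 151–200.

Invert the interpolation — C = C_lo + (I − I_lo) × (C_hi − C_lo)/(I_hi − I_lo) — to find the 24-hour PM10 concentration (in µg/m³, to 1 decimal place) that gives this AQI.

AQI 163 lies in the 151–200 band, which corresponds to 314–405 µg/m³.
C = 314 + (163−151)×(405−314)/(200−151) = 314 + 12×91/49 ≈ 336.286 µg/m³ → 336.3 µg/m³ to 1 dp.

336.3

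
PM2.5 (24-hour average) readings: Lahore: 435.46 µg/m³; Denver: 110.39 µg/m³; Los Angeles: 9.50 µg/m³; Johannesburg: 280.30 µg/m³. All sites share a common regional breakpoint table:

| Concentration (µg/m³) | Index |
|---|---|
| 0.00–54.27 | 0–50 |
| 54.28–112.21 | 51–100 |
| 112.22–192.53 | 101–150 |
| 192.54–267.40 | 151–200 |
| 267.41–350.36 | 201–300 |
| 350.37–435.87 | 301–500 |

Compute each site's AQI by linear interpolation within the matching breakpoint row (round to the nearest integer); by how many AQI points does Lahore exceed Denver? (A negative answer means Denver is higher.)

401

Lahore 435.46: bracket 350.37–435.87 → index 301–500; slope 199/85.50, offset 85.09.
AQI = 301 + 199/85.50·85.09 ≈ 499.05 ⇒ 499.
Denver: 110.39 lies in 54.28–112.21, so I_lo=51, I_hi=100, C_lo=54.28, C_hi=112.21.
(100−51)/(112.21−54.28) × (110.39−54.28) + 51 = 49/57.93 × 56.11 + 51 ≈ 98.46 → 98.
Los Angeles: row 0.00–54.27 (AQI 0–50). (50−0)·(9.50−0.00)/(54.27−0.00) + 0 = 50·9.50/54.27 + 0 ≈ 8.75 → 9.
Johannesburg: row 267.41–350.36 (AQI 201–300). (300−201)·(280.30−267.41)/(350.36−267.41) + 201 = 99·12.89/82.95 + 201 ≈ 216.38 → 216.
AQIs: Lahore=499, Denver=98, Los Angeles=9, Johannesburg=216. Lahore (499) − Denver (98) = 401.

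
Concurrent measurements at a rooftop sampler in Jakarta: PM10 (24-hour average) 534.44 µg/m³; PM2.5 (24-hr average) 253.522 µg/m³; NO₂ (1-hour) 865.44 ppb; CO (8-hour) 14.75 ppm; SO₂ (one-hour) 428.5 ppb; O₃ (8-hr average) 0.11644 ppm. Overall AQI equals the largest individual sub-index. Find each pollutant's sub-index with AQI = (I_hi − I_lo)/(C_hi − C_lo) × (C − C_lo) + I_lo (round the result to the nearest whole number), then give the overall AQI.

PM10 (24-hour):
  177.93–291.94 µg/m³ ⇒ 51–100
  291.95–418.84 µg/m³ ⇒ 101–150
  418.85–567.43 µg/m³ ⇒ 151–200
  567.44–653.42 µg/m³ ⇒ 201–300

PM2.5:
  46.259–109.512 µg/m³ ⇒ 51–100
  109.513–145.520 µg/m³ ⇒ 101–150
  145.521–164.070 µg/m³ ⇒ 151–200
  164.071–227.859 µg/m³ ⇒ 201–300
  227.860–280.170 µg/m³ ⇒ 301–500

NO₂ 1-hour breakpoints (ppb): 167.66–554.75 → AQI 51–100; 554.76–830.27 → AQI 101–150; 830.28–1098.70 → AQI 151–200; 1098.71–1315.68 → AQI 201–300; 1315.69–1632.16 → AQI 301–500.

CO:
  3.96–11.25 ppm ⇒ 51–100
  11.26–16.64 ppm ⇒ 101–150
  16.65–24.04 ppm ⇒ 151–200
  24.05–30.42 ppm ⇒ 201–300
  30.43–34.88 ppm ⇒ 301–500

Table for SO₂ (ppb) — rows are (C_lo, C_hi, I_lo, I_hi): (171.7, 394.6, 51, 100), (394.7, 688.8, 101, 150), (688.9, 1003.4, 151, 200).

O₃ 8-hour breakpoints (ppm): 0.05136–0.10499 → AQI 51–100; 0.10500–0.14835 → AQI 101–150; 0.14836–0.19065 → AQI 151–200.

PM10: row 418.85–567.43 (AQI 151–200). (200−151)·(534.44−418.85)/(567.43−418.85) + 151 = 49·115.59/148.58 + 151 ≈ 189.12 → 189.
PM2.5: 253.522 ∈ [227.860, 280.170] ↔ index [301, 500].
301 + (253.522−227.860)·(500−301)/(280.170−227.860) = 301 + 25.662·199/52.310 ≈ 398.62, so AQI = 399.
NO₂: row 830.28–1098.70 (AQI 151–200). (200−151)·(865.44−830.28)/(1098.70−830.28) + 151 = 49·35.16/268.42 + 151 ≈ 157.42 → 157.
CO: 14.75 lies in 11.26–16.64, so I_lo=101, I_hi=150, C_lo=11.26, C_hi=16.64.
(150−101)/(16.64−11.26) × (14.75−11.26) + 101 = 49/5.38 × 3.49 + 101 ≈ 132.79 → 133.
SO₂: 428.5 lies in 394.7–688.8, so I_lo=101, I_hi=150, C_lo=394.7, C_hi=688.8.
(150−101)/(688.8−394.7) × (428.5−394.7) + 101 = 49/294.1 × 33.8 + 101 ≈ 106.63 → 107.
O₃: 0.11644 lies in 0.10500–0.14835, so I_lo=101, I_hi=150, C_lo=0.10500, C_hi=0.14835.
(150−101)/(0.14835−0.10500) × (0.11644−0.10500) + 101 = 49/0.04335 × 0.01144 + 101 ≈ 113.93 → 114.
Sub-indices: PM10→189, PM2.5→399, NO₂→157, CO→133, SO₂→107, O₃→114. Overall AQI = max = 399; dominant pollutant is PM2.5.

399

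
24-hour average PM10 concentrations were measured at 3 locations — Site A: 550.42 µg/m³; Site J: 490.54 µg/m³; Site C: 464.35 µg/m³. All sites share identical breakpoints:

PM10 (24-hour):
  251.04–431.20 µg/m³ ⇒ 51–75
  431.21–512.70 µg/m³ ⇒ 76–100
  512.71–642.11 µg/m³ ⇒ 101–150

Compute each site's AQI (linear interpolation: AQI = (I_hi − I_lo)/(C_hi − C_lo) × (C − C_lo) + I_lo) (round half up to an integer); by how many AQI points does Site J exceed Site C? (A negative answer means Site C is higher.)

7

Site A: 550.42 lies in 512.71–642.11, so I_lo=101, I_hi=150, C_lo=512.71, C_hi=642.11.
(150−101)/(642.11−512.71) × (550.42−512.71) + 101 = 49/129.40 × 37.71 + 101 ≈ 115.28 → 115.
Site J: 490.54 lies in 431.21–512.70, so I_lo=76, I_hi=100, C_lo=431.21, C_hi=512.70.
(100−76)/(512.70−431.21) × (490.54−431.21) + 76 = 24/81.49 × 59.33 + 76 ≈ 93.47 → 93.
Site C: row 431.21–512.70 (AQI 76–100). (100−76)·(464.35−431.21)/(512.70−431.21) + 76 = 24·33.14/81.49 + 76 ≈ 85.76 → 86.
AQIs: Site A=115, Site J=93, Site C=86. Site J (93) − Site C (86) = 7.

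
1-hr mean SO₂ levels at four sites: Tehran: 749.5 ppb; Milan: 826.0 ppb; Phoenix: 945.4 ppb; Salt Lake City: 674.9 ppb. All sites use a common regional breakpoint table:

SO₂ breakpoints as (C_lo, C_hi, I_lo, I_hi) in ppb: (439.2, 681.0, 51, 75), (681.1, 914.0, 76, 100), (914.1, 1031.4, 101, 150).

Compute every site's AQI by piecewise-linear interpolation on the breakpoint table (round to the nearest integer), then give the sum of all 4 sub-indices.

Tehran 749.5: bracket 681.1–914.0 → index 76–100; slope 24/232.9, offset 68.4.
AQI = 76 + 24/232.9·68.4 ≈ 83.05 ⇒ 83.
Milan: row 681.1–914.0 (AQI 76–100). (100−76)·(826.0−681.1)/(914.0−681.1) + 76 = 24·144.9/232.9 + 76 ≈ 90.93 → 91.
Phoenix: 945.4 ∈ [914.1, 1031.4] ↔ index [101, 150].
101 + (945.4−914.1)·(150−101)/(1031.4−914.1) = 101 + 31.3·49/117.3 ≈ 114.08, so AQI = 114.
Salt Lake City: row 439.2–681.0 (AQI 51–75). (75−51)·(674.9−439.2)/(681.0−439.2) + 51 = 24·235.7/241.8 + 51 ≈ 74.39 → 74.
AQIs: Tehran=83, Milan=91, Phoenix=114, Salt Lake City=74. Sum = 83 + 91 + 114 + 74 = 362.

362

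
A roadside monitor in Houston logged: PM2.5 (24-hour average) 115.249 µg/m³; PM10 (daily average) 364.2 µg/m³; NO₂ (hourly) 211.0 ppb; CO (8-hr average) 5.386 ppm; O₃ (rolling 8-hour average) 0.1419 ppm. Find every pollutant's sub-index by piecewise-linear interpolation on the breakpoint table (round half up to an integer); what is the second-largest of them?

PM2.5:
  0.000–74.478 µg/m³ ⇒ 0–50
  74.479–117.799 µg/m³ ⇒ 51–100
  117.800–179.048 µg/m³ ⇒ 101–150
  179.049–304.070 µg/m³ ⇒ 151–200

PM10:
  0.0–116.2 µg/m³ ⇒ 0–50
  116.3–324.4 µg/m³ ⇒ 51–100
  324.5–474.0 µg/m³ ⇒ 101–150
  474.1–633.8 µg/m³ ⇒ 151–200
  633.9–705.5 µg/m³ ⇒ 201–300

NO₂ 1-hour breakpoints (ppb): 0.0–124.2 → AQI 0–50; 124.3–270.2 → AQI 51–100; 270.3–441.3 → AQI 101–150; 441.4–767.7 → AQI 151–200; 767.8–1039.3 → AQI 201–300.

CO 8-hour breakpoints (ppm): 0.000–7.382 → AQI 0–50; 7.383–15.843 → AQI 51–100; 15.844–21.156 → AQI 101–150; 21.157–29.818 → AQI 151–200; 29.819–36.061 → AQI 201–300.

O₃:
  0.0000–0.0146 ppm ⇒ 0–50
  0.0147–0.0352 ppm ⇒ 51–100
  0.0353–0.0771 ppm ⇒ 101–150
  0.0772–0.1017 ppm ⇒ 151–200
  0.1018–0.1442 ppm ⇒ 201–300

PM2.5 115.249: bracket 74.479–117.799 → index 51–100; slope 49/43.320, offset 40.770.
AQI = 51 + 49/43.320·40.770 ≈ 97.12 ⇒ 97.
PM10 364.2: bracket 324.5–474.0 → index 101–150; slope 49/149.5, offset 39.7.
AQI = 101 + 49/149.5·39.7 ≈ 114.01 ⇒ 114.
NO₂: row 124.3–270.2 (AQI 51–100). (100−51)·(211.0−124.3)/(270.2−124.3) + 51 = 49·86.7/145.9 + 51 ≈ 80.12 → 80.
CO 5.386: bracket 0.000–7.382 → index 0–50; slope 50/7.382, offset 5.386.
AQI = 0 + 50/7.382·5.386 ≈ 36.48 ⇒ 36.
O₃: 0.1419 ∈ [0.1018, 0.1442] ↔ index [201, 300].
201 + (0.1419−0.1018)·(300−201)/(0.1442−0.1018) = 201 + 0.0401·99/0.0424 ≈ 294.63, so AQI = 295.
Sub-indices: PM2.5→97, PM10→114, NO₂→80, CO→36, O₃→295. Ranked high→low: 295, 114, 97, 80, 36. Second-highest sub-index = 114.

114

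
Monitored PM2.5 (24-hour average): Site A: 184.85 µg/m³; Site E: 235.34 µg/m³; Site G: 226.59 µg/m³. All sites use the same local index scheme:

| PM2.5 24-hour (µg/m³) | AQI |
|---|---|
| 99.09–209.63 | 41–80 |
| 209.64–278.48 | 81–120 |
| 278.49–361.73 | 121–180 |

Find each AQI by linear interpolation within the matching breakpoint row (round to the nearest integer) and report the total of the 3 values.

Site A: 184.85 lies in 99.09–209.63, so I_lo=41, I_hi=80, C_lo=99.09, C_hi=209.63.
(80−41)/(209.63−99.09) × (184.85−99.09) + 41 = 39/110.54 × 85.76 + 41 ≈ 71.26 → 71.
Site E 235.34: bracket 209.64–278.48 → index 81–120; slope 39/68.84, offset 25.70.
AQI = 81 + 39/68.84·25.70 ≈ 95.56 ⇒ 96.
Site G 226.59: bracket 209.64–278.48 → index 81–120; slope 39/68.84, offset 16.95.
AQI = 81 + 39/68.84·16.95 ≈ 90.60 ⇒ 91.
AQIs: Site A=71, Site E=96, Site G=91. Sum = 71 + 96 + 91 = 258.

258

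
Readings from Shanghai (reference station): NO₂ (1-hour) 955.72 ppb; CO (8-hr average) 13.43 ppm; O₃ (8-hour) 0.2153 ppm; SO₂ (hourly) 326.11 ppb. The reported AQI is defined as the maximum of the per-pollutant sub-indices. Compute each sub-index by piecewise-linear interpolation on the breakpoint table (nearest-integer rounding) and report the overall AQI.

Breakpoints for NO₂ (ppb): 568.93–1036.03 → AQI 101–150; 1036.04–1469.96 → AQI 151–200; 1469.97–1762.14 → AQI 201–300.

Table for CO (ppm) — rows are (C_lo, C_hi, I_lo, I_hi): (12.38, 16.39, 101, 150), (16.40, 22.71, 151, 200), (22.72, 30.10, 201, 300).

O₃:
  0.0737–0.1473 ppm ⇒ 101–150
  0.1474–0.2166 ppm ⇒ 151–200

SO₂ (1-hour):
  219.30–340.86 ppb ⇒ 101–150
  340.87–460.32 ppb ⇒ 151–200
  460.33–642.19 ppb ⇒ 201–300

NO₂ 955.72: bracket 568.93–1036.03 → index 101–150; slope 49/467.10, offset 386.79.
AQI = 101 + 49/467.10·386.79 ≈ 141.58 ⇒ 142.
CO: 13.43 ∈ [12.38, 16.39] ↔ index [101, 150].
101 + (13.43−12.38)·(150−101)/(16.39−12.38) = 101 + 1.05·49/4.01 ≈ 113.83, so AQI = 114.
O₃: row 0.1474–0.2166 (AQI 151–200). (200−151)·(0.2153−0.1474)/(0.2166−0.1474) + 151 = 49·0.0679/0.0692 + 151 ≈ 199.08 → 199.
SO₂: row 219.30–340.86 (AQI 101–150). (150−101)·(326.11−219.30)/(340.86−219.30) + 101 = 49·106.81/121.56 + 101 ≈ 144.05 → 144.
Sub-indices: NO₂→142, CO→114, O₃→199, SO₂→144. Overall AQI = max = 199; dominant pollutant is O₃.
AQI 199: Unhealthy.

199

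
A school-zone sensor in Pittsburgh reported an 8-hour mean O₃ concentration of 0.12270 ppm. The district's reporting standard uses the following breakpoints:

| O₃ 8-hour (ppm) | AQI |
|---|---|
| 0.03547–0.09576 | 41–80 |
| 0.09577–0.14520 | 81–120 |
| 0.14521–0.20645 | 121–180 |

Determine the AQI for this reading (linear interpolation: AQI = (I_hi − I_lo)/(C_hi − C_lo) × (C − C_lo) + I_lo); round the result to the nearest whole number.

102

O₃: 0.12270 lies in 0.09577–0.14520, so I_lo=81, I_hi=120, C_lo=0.09577, C_hi=0.14520.
(120−81)/(0.14520−0.09577) × (0.12270−0.09577) + 81 = 39/0.04943 × 0.02693 + 81 ≈ 102.25 → 102.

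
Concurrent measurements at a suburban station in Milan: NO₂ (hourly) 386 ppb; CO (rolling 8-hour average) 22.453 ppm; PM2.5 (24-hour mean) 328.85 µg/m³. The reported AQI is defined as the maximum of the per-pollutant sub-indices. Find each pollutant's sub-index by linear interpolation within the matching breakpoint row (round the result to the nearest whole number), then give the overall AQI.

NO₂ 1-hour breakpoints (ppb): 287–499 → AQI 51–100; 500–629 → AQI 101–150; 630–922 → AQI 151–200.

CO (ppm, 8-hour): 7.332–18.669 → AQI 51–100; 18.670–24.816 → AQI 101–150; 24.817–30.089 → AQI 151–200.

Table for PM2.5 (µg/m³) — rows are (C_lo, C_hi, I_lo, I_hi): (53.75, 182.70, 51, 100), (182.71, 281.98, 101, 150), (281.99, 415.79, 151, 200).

NO₂: 386 lies in 287–499, so I_lo=51, I_hi=100, C_lo=287, C_hi=499.
(100−51)/(499−287) × (386−287) + 51 = 49/212 × 99 + 51 ≈ 73.88 → 74.
CO 22.453: bracket 18.670–24.816 → index 101–150; slope 49/6.146, offset 3.783.
AQI = 101 + 49/6.146·3.783 ≈ 131.16 ⇒ 131.
PM2.5: 328.85 ∈ [281.99, 415.79] ↔ index [151, 200].
151 + (328.85−281.99)·(200−151)/(415.79−281.99) = 151 + 46.86·49/133.80 ≈ 168.16, so AQI = 168.
Sub-indices: NO₂→74, CO→131, PM2.5→168. Overall AQI = max = 168; dominant pollutant is PM2.5.
AQI 168: Unhealthy.

168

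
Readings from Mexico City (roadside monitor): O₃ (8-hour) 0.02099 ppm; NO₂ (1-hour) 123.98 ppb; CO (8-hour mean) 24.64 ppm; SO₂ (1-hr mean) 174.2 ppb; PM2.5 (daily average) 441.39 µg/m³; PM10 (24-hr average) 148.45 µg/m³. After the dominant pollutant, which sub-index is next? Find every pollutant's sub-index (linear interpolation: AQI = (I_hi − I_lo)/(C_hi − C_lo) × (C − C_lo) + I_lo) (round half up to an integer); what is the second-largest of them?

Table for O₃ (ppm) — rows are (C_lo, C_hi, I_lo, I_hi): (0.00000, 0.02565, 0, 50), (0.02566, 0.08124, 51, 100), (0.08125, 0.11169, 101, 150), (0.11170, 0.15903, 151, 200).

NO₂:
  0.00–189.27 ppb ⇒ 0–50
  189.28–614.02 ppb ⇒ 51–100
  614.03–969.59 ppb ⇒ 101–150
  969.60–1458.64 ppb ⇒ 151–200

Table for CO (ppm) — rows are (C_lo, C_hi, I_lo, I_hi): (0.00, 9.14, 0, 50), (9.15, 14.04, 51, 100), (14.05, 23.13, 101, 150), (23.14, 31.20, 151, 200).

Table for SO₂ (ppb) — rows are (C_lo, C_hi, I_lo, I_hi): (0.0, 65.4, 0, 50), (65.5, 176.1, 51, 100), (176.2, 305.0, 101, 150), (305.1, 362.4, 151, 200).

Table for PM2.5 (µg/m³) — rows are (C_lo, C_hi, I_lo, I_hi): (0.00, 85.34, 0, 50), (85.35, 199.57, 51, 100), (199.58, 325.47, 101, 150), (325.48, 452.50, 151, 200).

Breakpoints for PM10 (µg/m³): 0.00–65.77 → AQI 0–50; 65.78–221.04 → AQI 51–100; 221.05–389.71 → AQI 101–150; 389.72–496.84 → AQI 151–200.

160

O₃ 0.02099: bracket 0.00000–0.02565 → index 0–50; slope 50/0.02565, offset 0.02099.
AQI = 0 + 50/0.02565·0.02099 ≈ 40.92 ⇒ 41.
NO₂: 123.98 lies in 0.00–189.27, so I_lo=0, I_hi=50, C_lo=0.00, C_hi=189.27.
(50−0)/(189.27−0.00) × (123.98−0.00) + 0 = 50/189.27 × 123.98 + 0 ≈ 32.75 → 33.
CO 24.64: bracket 23.14–31.20 → index 151–200; slope 49/8.06, offset 1.50.
AQI = 151 + 49/8.06·1.50 ≈ 160.12 ⇒ 160.
SO₂: row 65.5–176.1 (AQI 51–100). (100−51)·(174.2−65.5)/(176.1−65.5) + 51 = 49·108.7/110.6 + 51 ≈ 99.16 → 99.
PM2.5: row 325.48–452.50 (AQI 151–200). (200−151)·(441.39−325.48)/(452.50−325.48) + 151 = 49·115.91/127.02 + 151 ≈ 195.71 → 196.
PM10 148.45: bracket 65.78–221.04 → index 51–100; slope 49/155.26, offset 82.67.
AQI = 51 + 49/155.26·82.67 ≈ 77.09 ⇒ 77.
Sub-indices: O₃→41, NO₂→33, CO→160, SO₂→99, PM2.5→196, PM10→77. Ranked high→low: 196, 160, 99, 77, 41, 33. Second-highest sub-index = 160.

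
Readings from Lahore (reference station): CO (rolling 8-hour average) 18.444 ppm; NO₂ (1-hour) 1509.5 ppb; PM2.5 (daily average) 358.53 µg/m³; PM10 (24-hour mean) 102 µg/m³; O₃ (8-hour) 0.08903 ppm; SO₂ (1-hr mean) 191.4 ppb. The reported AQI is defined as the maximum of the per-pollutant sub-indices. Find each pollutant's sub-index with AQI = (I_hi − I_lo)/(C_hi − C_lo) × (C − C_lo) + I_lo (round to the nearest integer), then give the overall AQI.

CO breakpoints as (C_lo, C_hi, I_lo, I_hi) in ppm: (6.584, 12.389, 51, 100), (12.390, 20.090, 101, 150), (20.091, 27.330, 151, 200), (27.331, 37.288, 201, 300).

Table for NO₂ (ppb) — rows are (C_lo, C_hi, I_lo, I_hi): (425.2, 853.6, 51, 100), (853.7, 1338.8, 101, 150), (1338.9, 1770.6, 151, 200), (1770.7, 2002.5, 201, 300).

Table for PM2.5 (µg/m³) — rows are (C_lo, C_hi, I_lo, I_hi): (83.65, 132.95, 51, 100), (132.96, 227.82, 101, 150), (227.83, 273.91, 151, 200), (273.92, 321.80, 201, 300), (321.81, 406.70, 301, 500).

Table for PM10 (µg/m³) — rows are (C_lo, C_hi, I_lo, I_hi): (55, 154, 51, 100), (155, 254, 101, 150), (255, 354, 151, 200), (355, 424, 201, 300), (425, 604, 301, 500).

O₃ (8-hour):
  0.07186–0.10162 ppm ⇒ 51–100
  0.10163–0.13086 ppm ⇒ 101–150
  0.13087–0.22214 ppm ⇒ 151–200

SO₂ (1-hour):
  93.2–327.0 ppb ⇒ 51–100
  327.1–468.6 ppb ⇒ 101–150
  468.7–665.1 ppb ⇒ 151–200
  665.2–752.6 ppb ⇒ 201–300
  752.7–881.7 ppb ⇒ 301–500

CO 18.444: bracket 12.390–20.090 → index 101–150; slope 49/7.700, offset 6.054.
AQI = 101 + 49/7.700·6.054 ≈ 139.53 ⇒ 140.
NO₂ 1509.5: bracket 1338.9–1770.6 → index 151–200; slope 49/431.7, offset 170.6.
AQI = 151 + 49/431.7·170.6 ≈ 170.36 ⇒ 170.
PM2.5 358.53: bracket 321.81–406.70 → index 301–500; slope 199/84.89, offset 36.72.
AQI = 301 + 199/84.89·36.72 ≈ 387.08 ⇒ 387.
PM10: row 55–154 (AQI 51–100). (100−51)·(102−55)/(154−55) + 51 = 49·47/99 + 51 ≈ 74.26 → 74.
O₃: 0.08903 ∈ [0.07186, 0.10162] ↔ index [51, 100].
51 + (0.08903−0.07186)·(100−51)/(0.10162−0.07186) = 51 + 0.01717·49/0.02976 ≈ 79.27, so AQI = 79.
SO₂ 191.4: bracket 93.2–327.0 → index 51–100; slope 49/233.8, offset 98.2.
AQI = 51 + 49/233.8·98.2 ≈ 71.58 ⇒ 72.
Sub-indices: CO→140, NO₂→170, PM2.5→387, PM10→74, O₃→79, SO₂→72. Overall AQI = max = 387; dominant pollutant is PM2.5.

387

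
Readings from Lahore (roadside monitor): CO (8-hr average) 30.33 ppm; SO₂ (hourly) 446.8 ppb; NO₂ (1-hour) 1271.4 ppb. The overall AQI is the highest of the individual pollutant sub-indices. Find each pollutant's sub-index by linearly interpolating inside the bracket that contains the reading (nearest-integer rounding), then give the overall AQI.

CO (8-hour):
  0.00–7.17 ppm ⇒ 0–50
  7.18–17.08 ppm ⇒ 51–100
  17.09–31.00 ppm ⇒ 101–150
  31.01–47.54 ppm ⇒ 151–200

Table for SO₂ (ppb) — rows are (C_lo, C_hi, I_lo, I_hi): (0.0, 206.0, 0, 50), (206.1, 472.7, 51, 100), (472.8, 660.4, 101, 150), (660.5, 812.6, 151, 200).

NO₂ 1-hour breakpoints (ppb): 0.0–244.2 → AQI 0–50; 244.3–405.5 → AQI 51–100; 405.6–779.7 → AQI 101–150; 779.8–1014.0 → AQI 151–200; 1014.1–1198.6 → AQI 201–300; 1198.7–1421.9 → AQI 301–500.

CO: 30.33 ∈ [17.09, 31.00] ↔ index [101, 150].
101 + (30.33−17.09)·(150−101)/(31.00−17.09) = 101 + 13.24·49/13.91 ≈ 147.64, so AQI = 148.
SO₂: 446.8 lies in 206.1–472.7, so I_lo=51, I_hi=100, C_lo=206.1, C_hi=472.7.
(100−51)/(472.7−206.1) × (446.8−206.1) + 51 = 49/266.6 × 240.7 + 51 ≈ 95.24 → 95.
NO₂: row 1198.7–1421.9 (AQI 301–500). (500−301)·(1271.4−1198.7)/(1421.9−1198.7) + 301 = 199·72.7/223.2 + 301 ≈ 365.82 → 366.
Sub-indices: CO→148, SO₂→95, NO₂→366. Overall AQI = max = 366; dominant pollutant is NO₂.

366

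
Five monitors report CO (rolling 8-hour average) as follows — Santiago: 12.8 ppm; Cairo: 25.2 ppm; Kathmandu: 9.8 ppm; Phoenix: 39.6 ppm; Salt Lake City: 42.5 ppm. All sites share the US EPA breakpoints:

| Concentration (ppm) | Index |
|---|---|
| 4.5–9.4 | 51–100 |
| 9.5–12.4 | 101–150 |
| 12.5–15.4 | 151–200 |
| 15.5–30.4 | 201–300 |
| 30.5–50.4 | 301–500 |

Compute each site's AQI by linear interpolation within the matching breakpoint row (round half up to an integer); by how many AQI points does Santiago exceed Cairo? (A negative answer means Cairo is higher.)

Santiago 12.8: bracket 12.5–15.4 → index 151–200; slope 49/2.9, offset 0.3.
AQI = 151 + 49/2.9·0.3 ≈ 156.07 ⇒ 156.
Cairo: 25.2 ∈ [15.5, 30.4] ↔ index [201, 300].
201 + (25.2−15.5)·(300−201)/(30.4−15.5) = 201 + 9.7·99/14.9 ≈ 265.45, so AQI = 265.
Kathmandu: 9.8 lies in 9.5–12.4, so I_lo=101, I_hi=150, C_lo=9.5, C_hi=12.4.
(150−101)/(12.4−9.5) × (9.8−9.5) + 101 = 49/2.9 × 0.3 + 101 ≈ 106.07 → 106.
Phoenix 39.6: bracket 30.5–50.4 → index 301–500; slope 199/19.9, offset 9.1.
AQI = 301 + 199/19.9·9.1 ≈ 392.00 ⇒ 392.
Salt Lake City: row 30.5–50.4 (AQI 301–500). (500−301)·(42.5−30.5)/(50.4−30.5) + 301 = 199·12.0/19.9 + 301 ≈ 421.00 → 421.
AQIs: Santiago=156, Cairo=265, Kathmandu=106, Phoenix=392, Salt Lake City=421. Santiago (156) − Cairo (265) = -109.

-109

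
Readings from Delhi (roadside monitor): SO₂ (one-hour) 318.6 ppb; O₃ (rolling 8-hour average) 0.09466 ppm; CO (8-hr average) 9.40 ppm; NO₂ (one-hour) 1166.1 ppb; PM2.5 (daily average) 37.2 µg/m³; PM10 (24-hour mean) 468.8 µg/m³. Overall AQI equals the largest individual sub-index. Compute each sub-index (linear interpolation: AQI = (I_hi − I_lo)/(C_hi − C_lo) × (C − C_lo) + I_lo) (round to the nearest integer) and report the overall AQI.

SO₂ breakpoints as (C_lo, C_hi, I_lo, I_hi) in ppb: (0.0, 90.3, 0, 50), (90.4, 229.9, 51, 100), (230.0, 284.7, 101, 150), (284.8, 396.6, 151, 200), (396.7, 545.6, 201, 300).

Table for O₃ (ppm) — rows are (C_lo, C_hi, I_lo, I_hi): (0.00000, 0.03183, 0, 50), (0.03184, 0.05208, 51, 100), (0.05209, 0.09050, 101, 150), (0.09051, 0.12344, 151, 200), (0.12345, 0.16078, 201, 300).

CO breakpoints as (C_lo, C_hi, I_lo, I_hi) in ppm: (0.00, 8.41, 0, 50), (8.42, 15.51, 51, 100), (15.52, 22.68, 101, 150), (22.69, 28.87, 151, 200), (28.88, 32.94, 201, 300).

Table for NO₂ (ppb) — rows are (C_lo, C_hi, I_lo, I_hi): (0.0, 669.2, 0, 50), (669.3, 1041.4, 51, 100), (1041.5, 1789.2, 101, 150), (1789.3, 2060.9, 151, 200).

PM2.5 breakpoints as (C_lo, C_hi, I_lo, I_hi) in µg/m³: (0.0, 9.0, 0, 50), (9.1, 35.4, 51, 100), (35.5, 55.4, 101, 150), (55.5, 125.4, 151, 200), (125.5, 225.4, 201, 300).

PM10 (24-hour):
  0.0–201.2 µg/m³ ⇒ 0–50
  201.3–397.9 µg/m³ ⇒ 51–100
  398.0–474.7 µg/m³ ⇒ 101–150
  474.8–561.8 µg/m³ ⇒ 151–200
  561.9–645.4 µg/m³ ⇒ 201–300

SO₂: row 284.8–396.6 (AQI 151–200). (200−151)·(318.6−284.8)/(396.6−284.8) + 151 = 49·33.8/111.8 + 151 ≈ 165.81 → 166.
O₃: row 0.09051–0.12344 (AQI 151–200). (200−151)·(0.09466−0.09051)/(0.12344−0.09051) + 151 = 49·0.00415/0.03293 + 151 ≈ 157.18 → 157.
CO: row 8.42–15.51 (AQI 51–100). (100−51)·(9.40−8.42)/(15.51−8.42) + 51 = 49·0.98/7.09 + 51 ≈ 57.77 → 58.
NO₂: 1166.1 ∈ [1041.5, 1789.2] ↔ index [101, 150].
101 + (1166.1−1041.5)·(150−101)/(1789.2−1041.5) = 101 + 124.6·49/747.7 ≈ 109.17, so AQI = 109.
PM2.5: row 35.5–55.4 (AQI 101–150). (150−101)·(37.2−35.5)/(55.4−35.5) + 101 = 49·1.7/19.9 + 101 ≈ 105.19 → 105.
PM10: row 398.0–474.7 (AQI 101–150). (150−101)·(468.8−398.0)/(474.7−398.0) + 101 = 49·70.8/76.7 + 101 ≈ 146.23 → 146.
Sub-indices: SO₂→166, O₃→157, CO→58, NO₂→109, PM2.5→105, PM10→146. Overall AQI = max = 166; dominant pollutant is SO₂.

166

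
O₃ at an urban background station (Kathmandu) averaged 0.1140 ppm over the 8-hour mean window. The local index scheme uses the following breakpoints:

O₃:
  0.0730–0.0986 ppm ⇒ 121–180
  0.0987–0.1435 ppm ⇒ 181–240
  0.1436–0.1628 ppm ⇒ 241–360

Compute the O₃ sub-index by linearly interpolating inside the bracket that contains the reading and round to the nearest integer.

O₃ 0.1140: bracket 0.0987–0.1435 → index 181–240; slope 59/0.0448, offset 0.0153.
AQI = 181 + 59/0.0448·0.0153 ≈ 201.15 ⇒ 201.

201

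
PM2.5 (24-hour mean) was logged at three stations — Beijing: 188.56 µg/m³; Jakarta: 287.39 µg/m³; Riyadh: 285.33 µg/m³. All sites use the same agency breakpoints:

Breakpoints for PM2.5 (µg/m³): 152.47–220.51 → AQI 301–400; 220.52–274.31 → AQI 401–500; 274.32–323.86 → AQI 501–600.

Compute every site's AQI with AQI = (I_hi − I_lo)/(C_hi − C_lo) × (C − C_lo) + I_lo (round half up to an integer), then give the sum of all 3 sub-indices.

Beijing: 188.56 lies in 152.47–220.51, so I_lo=301, I_hi=400, C_lo=152.47, C_hi=220.51.
(400−301)/(220.51−152.47) × (188.56−152.47) + 301 = 99/68.04 × 36.09 + 301 ≈ 353.51 → 354.
Jakarta: 287.39 ∈ [274.32, 323.86] ↔ index [501, 600].
501 + (287.39−274.32)·(600−501)/(323.86−274.32) = 501 + 13.07·99/49.54 ≈ 527.12, so AQI = 527.
Riyadh: row 274.32–323.86 (AQI 501–600). (600−501)·(285.33−274.32)/(323.86−274.32) + 501 = 99·11.01/49.54 + 501 ≈ 523.00 → 523.
AQIs: Beijing=354, Jakarta=527, Riyadh=523. Sum = 354 + 527 + 523 = 1404.

1404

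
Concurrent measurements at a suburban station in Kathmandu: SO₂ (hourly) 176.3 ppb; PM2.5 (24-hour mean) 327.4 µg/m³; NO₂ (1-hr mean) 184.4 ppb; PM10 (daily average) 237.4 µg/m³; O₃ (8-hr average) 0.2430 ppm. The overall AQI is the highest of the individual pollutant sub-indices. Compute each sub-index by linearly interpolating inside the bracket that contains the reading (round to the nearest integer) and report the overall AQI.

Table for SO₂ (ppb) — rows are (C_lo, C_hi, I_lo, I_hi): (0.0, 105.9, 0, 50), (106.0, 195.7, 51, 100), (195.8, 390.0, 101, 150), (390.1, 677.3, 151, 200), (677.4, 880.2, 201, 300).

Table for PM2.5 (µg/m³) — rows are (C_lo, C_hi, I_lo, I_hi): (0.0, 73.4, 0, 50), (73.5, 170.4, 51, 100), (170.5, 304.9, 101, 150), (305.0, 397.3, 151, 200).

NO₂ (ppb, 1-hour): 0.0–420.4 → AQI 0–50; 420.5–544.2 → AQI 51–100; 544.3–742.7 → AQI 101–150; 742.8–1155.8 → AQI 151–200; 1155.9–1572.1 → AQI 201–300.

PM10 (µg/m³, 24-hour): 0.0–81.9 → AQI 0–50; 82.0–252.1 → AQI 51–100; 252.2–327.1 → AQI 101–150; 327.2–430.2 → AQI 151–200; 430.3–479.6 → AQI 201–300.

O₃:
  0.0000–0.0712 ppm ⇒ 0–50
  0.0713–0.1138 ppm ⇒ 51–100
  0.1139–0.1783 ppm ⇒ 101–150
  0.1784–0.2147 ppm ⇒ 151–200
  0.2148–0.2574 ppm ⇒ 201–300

267

SO₂: row 106.0–195.7 (AQI 51–100). (100−51)·(176.3−106.0)/(195.7−106.0) + 51 = 49·70.3/89.7 + 51 ≈ 89.40 → 89.
PM2.5 327.4: bracket 305.0–397.3 → index 151–200; slope 49/92.3, offset 22.4.
AQI = 151 + 49/92.3·22.4 ≈ 162.89 ⇒ 163.
NO₂: 184.4 lies in 0.0–420.4, so I_lo=0, I_hi=50, C_lo=0.0, C_hi=420.4.
(50−0)/(420.4−0.0) × (184.4−0.0) + 0 = 50/420.4 × 184.4 + 0 ≈ 21.93 → 22.
PM10: row 82.0–252.1 (AQI 51–100). (100−51)·(237.4−82.0)/(252.1−82.0) + 51 = 49·155.4/170.1 + 51 ≈ 95.77 → 96.
O₃: 0.2430 lies in 0.2148–0.2574, so I_lo=201, I_hi=300, C_lo=0.2148, C_hi=0.2574.
(300−201)/(0.2574−0.2148) × (0.2430−0.2148) + 201 = 99/0.0426 × 0.0282 + 201 ≈ 266.54 → 267.
Sub-indices: SO₂→89, PM2.5→163, NO₂→22, PM10→96, O₃→267. Overall AQI = max = 267; dominant pollutant is O₃.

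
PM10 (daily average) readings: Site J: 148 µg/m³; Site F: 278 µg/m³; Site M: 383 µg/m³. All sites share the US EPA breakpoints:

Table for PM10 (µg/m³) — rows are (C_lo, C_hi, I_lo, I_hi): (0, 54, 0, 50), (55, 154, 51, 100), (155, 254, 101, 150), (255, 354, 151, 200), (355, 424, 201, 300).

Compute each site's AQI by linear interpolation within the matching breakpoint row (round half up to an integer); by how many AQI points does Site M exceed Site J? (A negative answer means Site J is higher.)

144

Site J: 148 lies in 55–154, so I_lo=51, I_hi=100, C_lo=55, C_hi=154.
(100−51)/(154−55) × (148−55) + 51 = 49/99 × 93 + 51 ≈ 97.03 → 97.
Site F: 278 lies in 255–354, so I_lo=151, I_hi=200, C_lo=255, C_hi=354.
(200−151)/(354−255) × (278−255) + 151 = 49/99 × 23 + 151 ≈ 162.38 → 162.
Site M: row 355–424 (AQI 201–300). (300−201)·(383−355)/(424−355) + 201 = 99·28/69 + 201 ≈ 241.17 → 241.
AQIs: Site J=97, Site F=162, Site M=241. Site M (241) − Site J (97) = 144.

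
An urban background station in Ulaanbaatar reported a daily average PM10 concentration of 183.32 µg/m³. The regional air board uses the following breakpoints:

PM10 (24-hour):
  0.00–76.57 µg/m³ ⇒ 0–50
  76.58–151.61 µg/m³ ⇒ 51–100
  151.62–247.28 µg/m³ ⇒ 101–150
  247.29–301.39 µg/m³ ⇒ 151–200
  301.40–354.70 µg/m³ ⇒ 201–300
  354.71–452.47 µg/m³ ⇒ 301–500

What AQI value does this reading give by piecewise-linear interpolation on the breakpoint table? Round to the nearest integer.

PM10: 183.32 lies in 151.62–247.28, so I_lo=101, I_hi=150, C_lo=151.62, C_hi=247.28.
(150−101)/(247.28−151.62) × (183.32−151.62) + 101 = 49/95.66 × 31.70 + 101 ≈ 117.24 → 117.

117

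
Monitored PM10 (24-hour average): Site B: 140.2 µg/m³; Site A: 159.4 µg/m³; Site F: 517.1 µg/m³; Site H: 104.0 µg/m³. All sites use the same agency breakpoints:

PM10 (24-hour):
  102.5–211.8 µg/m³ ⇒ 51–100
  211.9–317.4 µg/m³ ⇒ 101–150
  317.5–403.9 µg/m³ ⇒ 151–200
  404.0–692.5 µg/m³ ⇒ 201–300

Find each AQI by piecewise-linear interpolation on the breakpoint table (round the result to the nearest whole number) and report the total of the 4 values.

Site B: 140.2 lies in 102.5–211.8, so I_lo=51, I_hi=100, C_lo=102.5, C_hi=211.8.
(100−51)/(211.8−102.5) × (140.2−102.5) + 51 = 49/109.3 × 37.7 + 51 ≈ 67.90 → 68.
Site A 159.4: bracket 102.5–211.8 → index 51–100; slope 49/109.3, offset 56.9.
AQI = 51 + 49/109.3·56.9 ≈ 76.51 ⇒ 77.
Site F: row 404.0–692.5 (AQI 201–300). (300−201)·(517.1−404.0)/(692.5−404.0) + 201 = 99·113.1/288.5 + 201 ≈ 239.81 → 240.
Site H 104.0: bracket 102.5–211.8 → index 51–100; slope 49/109.3, offset 1.5.
AQI = 51 + 49/109.3·1.5 ≈ 51.67 ⇒ 52.
AQIs: Site B=68, Site A=77, Site F=240, Site H=52. Sum = 68 + 77 + 240 + 52 = 437.

437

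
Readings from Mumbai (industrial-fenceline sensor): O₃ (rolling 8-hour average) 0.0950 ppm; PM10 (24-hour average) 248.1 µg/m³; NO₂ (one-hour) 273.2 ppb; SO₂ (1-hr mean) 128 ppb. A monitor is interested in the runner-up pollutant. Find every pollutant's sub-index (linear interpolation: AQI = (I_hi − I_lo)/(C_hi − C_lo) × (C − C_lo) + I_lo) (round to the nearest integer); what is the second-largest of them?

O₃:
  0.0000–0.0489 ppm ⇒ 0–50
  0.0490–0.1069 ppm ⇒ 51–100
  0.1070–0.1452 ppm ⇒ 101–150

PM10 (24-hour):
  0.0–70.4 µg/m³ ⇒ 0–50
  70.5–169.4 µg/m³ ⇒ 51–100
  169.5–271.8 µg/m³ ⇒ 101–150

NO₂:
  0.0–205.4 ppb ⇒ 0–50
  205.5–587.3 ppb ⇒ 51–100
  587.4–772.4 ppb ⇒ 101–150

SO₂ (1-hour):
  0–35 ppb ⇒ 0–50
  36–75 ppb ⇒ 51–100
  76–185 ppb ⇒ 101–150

124

O₃: row 0.0490–0.1069 (AQI 51–100). (100−51)·(0.0950−0.0490)/(0.1069−0.0490) + 51 = 49·0.0460/0.0579 + 51 ≈ 89.93 → 90.
PM10: 248.1 lies in 169.5–271.8, so I_lo=101, I_hi=150, C_lo=169.5, C_hi=271.8.
(150−101)/(271.8−169.5) × (248.1−169.5) + 101 = 49/102.3 × 78.6 + 101 ≈ 138.65 → 139.
NO₂: 273.2 lies in 205.5–587.3, so I_lo=51, I_hi=100, C_lo=205.5, C_hi=587.3.
(100−51)/(587.3−205.5) × (273.2−205.5) + 51 = 49/381.8 × 67.7 + 51 ≈ 59.69 → 60.
SO₂: row 76–185 (AQI 101–150). (150−101)·(128−76)/(185−76) + 101 = 49·52/109 + 101 ≈ 124.38 → 124.
Sub-indices: O₃→90, PM10→139, NO₂→60, SO₂→124. Ranked high→low: 139, 124, 90, 60. Second-highest sub-index = 124.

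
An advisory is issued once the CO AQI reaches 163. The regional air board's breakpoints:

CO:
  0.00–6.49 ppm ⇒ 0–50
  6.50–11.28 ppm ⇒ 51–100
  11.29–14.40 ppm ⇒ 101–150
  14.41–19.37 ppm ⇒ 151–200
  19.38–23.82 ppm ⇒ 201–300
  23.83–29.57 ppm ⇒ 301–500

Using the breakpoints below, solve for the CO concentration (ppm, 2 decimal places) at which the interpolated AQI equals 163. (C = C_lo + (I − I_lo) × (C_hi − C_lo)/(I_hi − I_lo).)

AQI 163 lies in the 151–200 band, which corresponds to 14.41–19.37 ppm.
C = 14.41 + (163−151)×(19.37−14.41)/(200−151) = 14.41 + 12×4.96/49 ≈ 15.6247 ppm → 15.62 ppm to 2 dp.

15.62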